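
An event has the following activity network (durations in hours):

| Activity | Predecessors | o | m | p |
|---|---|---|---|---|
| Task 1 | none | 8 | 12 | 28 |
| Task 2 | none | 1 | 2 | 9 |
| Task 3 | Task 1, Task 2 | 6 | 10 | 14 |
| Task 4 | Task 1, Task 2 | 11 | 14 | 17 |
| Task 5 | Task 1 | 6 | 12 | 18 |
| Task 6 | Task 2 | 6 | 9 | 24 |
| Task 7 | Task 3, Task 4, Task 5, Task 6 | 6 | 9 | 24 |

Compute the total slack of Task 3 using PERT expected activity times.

4 hours

te_Task 1 = (8 + 4·12 + 28)/6 = 84/6 = 14
te_Task 2 = (1 + 4·2 + 9)/6 = 18/6 = 3
te_Task 3 = (6 + 4·10 + 14)/6 = 60/6 = 10
te_Task 4 = (11 + 4·14 + 17)/6 = 84/6 = 14
te_Task 5 = (6 + 4·12 + 18)/6 = 72/6 = 12
te_Task 6 = (6 + 4·9 + 24)/6 = 66/6 = 11
te_Task 7 = (6 + 4·9 + 24)/6 = 66/6 = 11

Forward pass:
ES_Task 1 = 0; EF_Task 1 = 14
ES_Task 2 = 0; EF_Task 2 = 3
ES_Task 3 = max(EF_Task 1=14, EF_Task 2=3) = 14; EF_Task 3 = 14+10 = 24
ES_Task 4 = max(EF_Task 1=14, EF_Task 2=3) = 14; EF_Task 4 = 14+14 = 28
ES_Task 5 = 14; EF_Task 5 = 14+12 = 26
ES_Task 6 = 3; EF_Task 6 = 3+11 = 14
ES_Task 7 = max(EF_Task 3=24, EF_Task 4=28, EF_Task 5=26, EF_Task 6=14) = 28; EF_Task 7 = 28+11 = 39
Expected project duration μ = 39 hours. Critical path: Task 1 → Task 4 → Task 7.

Backward pass:
LF_Task 7 = 39; LS_Task 7 = 39−11 = 28
LF_Task 6 = LS_Task 7 = 28; LS_Task 6 = 28−11 = 17
LF_Task 5 = LS_Task 7 = 28; LS_Task 5 = 28−12 = 16
LF_Task 4 = LS_Task 7 = 28; LS_Task 4 = 28−14 = 14
LF_Task 3 = LS_Task 7 = 28; LS_Task 3 = 28−10 = 18
LF_Task 2 = min(LS_Task 3=18, LS_Task 4=14, LS_Task 6=17) = 14; LS_Task 2 = 14−3 = 11
LF_Task 1 = min(LS_Task 3=18, LS_Task 4=14, LS_Task 5=16) = 14; LS_Task 1 = 14−14 = 0
Slack_Task 3 = LS_Task 3 − ES_Task 3 = 18 − 14 = 4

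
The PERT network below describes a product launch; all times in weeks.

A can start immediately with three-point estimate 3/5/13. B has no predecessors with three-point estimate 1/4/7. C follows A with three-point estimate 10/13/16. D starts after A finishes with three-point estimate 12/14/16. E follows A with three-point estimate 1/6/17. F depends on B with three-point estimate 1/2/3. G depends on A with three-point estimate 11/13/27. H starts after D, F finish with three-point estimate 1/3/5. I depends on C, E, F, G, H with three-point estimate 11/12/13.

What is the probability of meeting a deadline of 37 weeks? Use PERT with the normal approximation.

0.848

te_A = (3 + 4·5 + 13)/6 = 36/6 = 6; σ²_A = ((13−3)/6)² = 2.778
te_B = (1 + 4·4 + 7)/6 = 24/6 = 4; σ²_B = ((7−1)/6)² = 1.000
te_C = (10 + 4·13 + 16)/6 = 78/6 = 13; σ²_C = ((16−10)/6)² = 1.000
te_D = (12 + 4·14 + 16)/6 = 84/6 = 14; σ²_D = ((16−12)/6)² = 0.444
te_E = (1 + 4·6 + 17)/6 = 42/6 = 7; σ²_E = ((17−1)/6)² = 7.111
te_F = (1 + 4·2 + 3)/6 = 12/6 = 2; σ²_F = ((3−1)/6)² = 0.111
te_G = (11 + 4·13 + 27)/6 = 90/6 = 15; σ²_G = ((27−11)/6)² = 7.111
te_H = (1 + 4·3 + 5)/6 = 18/6 = 3; σ²_H = ((5−1)/6)² = 0.444
te_I = (11 + 4·12 + 13)/6 = 72/6 = 12; σ²_I = ((13−11)/6)² = 0.111

Forward pass:
ES_A = 0; EF_A = 6
ES_B = 0; EF_B = 4
ES_C = 6; EF_C = 6+13 = 19
ES_D = 6; EF_D = 6+14 = 20
ES_E = 6; EF_E = 6+7 = 13
ES_F = 4; EF_F = 4+2 = 6
ES_G = 6; EF_G = 6+15 = 21
ES_H = max(EF_D=20, EF_F=6) = 20; EF_H = 20+3 = 23
ES_I = max(EF_C=19, EF_E=13, EF_F=6, EF_G=21, EF_H=23) = 23; EF_I = 23+12 = 35
Expected project duration μ = 35 weeks. Critical path: A → D → H → I.

Variance along critical path = 2.778 + 0.444 + 0.444 + 0.111 = 3.778; σ = √3.778 = 1.944 weeks.
Z = (37 − 35) / 1.944 = 1.029
P(T ≤ 37) = Φ(1.029) ≈ 0.848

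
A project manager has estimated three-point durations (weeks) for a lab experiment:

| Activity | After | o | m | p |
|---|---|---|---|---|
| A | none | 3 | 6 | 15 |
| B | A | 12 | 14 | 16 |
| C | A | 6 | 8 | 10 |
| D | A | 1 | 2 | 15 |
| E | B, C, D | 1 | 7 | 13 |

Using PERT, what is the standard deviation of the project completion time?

te_A = (3 + 4·6 + 15)/6 = 42/6 = 7; σ²_A = ((15−3)/6)² = 4.000
te_B = (12 + 4·14 + 16)/6 = 84/6 = 14; σ²_B = ((16−12)/6)² = 0.444
te_C = (6 + 4·8 + 10)/6 = 48/6 = 8; σ²_C = ((10−6)/6)² = 0.444
te_D = (1 + 4·2 + 15)/6 = 24/6 = 4; σ²_D = ((15−1)/6)² = 5.444
te_E = (1 + 4·7 + 13)/6 = 42/6 = 7; σ²_E = ((13−1)/6)² = 4.000

Forward pass:
ES_A = 0; EF_A = 7
ES_B = 7; EF_B = 7+14 = 21
ES_C = 7; EF_C = 7+8 = 15
ES_D = 7; EF_D = 7+4 = 11
ES_E = max(EF_B=21, EF_C=15, EF_D=11) = 21; EF_E = 21+7 = 28
Expected project duration μ = 28 weeks. Critical path: A → B → E.

Variance along critical path = 4.000 + 0.444 + 4.000 = 8.444
σ = √8.444 = 2.906 weeks

2.91 weeks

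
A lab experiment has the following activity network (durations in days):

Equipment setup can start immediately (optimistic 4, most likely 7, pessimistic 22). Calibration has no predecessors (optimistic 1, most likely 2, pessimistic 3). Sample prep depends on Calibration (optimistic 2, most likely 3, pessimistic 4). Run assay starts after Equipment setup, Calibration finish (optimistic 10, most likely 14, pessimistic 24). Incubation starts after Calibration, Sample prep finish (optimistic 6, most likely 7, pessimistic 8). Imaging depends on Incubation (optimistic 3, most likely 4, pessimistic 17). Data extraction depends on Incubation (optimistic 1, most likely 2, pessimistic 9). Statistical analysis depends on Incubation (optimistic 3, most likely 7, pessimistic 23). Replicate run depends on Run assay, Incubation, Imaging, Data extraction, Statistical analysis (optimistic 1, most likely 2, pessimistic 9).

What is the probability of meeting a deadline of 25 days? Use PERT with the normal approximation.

0.310

te_Equipment setup = (4 + 4·7 + 22)/6 = 54/6 = 9; σ²_Equipment setup = ((22−4)/6)² = 9.000
te_Calibration = (1 + 4·2 + 3)/6 = 12/6 = 2; σ²_Calibration = ((3−1)/6)² = 0.111
te_Sample prep = (2 + 4·3 + 4)/6 = 18/6 = 3; σ²_Sample prep = ((4−2)/6)² = 0.111
te_Run assay = (10 + 4·14 + 24)/6 = 90/6 = 15; σ²_Run assay = ((24−10)/6)² = 5.444
te_Incubation = (6 + 4·7 + 8)/6 = 42/6 = 7; σ²_Incubation = ((8−6)/6)² = 0.111
te_Imaging = (3 + 4·4 + 17)/6 = 36/6 = 6; σ²_Imaging = ((17−3)/6)² = 5.444
te_Data extraction = (1 + 4·2 + 9)/6 = 18/6 = 3; σ²_Data extraction = ((9−1)/6)² = 1.778
te_Statistical analysis = (3 + 4·7 + 23)/6 = 54/6 = 9; σ²_Statistical analysis = ((23−3)/6)² = 11.111
te_Replicate run = (1 + 4·2 + 9)/6 = 18/6 = 3; σ²_Replicate run = ((9−1)/6)² = 1.778

Forward pass:
ES_Equipment setup = 0; EF_Equipment setup = 9
ES_Calibration = 0; EF_Calibration = 2
ES_Sample prep = 2; EF_Sample prep = 2+3 = 5
ES_Run assay = max(EF_Equipment setup=9, EF_Calibration=2) = 9; EF_Run assay = 9+15 = 24
ES_Incubation = max(EF_Calibration=2, EF_Sample prep=5) = 5; EF_Incubation = 5+7 = 12
ES_Imaging = 12; EF_Imaging = 12+6 = 18
ES_Data extraction = 12; EF_Data extraction = 12+3 = 15
ES_Statistical analysis = 12; EF_Statistical analysis = 12+9 = 21
ES_Replicate run = max(EF_Run assay=24, EF_Incubation=12, EF_Imaging=18, EF_Data extraction=15, EF_Statistical analysis=21) = 24; EF_Replicate run = 24+3 = 27
Expected project duration μ = 27 days. Critical path: Equipment setup → Run assay → Replicate run.

Variance along critical path = 9.000 + 5.444 + 1.778 = 16.222; σ = √16.222 = 4.028 days.
Z = (25 − 27) / 4.028 = -0.497
P(T ≤ 25) = Φ(-0.497) ≈ 0.310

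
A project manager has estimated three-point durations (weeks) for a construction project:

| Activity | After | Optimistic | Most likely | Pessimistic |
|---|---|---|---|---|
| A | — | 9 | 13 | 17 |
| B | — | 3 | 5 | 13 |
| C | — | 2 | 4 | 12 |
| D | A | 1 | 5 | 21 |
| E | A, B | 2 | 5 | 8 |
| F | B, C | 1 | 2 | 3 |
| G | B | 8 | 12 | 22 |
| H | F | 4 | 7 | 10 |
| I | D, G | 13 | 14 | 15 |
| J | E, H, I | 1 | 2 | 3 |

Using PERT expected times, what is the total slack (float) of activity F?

19 weeks

te_A = (9 + 4·13 + 17)/6 = 78/6 = 13
te_B = (3 + 4·5 + 13)/6 = 36/6 = 6
te_C = (2 + 4·4 + 12)/6 = 30/6 = 5
te_D = (1 + 4·5 + 21)/6 = 42/6 = 7
te_E = (2 + 4·5 + 8)/6 = 30/6 = 5
te_F = (1 + 4·2 + 3)/6 = 12/6 = 2
te_G = (8 + 4·12 + 22)/6 = 78/6 = 13
te_H = (4 + 4·7 + 10)/6 = 42/6 = 7
te_I = (13 + 4·14 + 15)/6 = 84/6 = 14
te_J = (1 + 4·2 + 3)/6 = 12/6 = 2

Forward pass:
ES_A = 0; EF_A = 13
ES_B = 0; EF_B = 6
ES_C = 0; EF_C = 5
ES_D = 13; EF_D = 13+7 = 20
ES_E = max(EF_A=13, EF_B=6) = 13; EF_E = 13+5 = 18
ES_F = max(EF_B=6, EF_C=5) = 6; EF_F = 6+2 = 8
ES_G = 6; EF_G = 6+13 = 19
ES_H = 8; EF_H = 8+7 = 15
ES_I = max(EF_D=20, EF_G=19) = 20; EF_I = 20+14 = 34
ES_J = max(EF_E=18, EF_H=15, EF_I=34) = 34; EF_J = 34+2 = 36
Expected project duration μ = 36 weeks. Critical path: A → D → I → J.

Backward pass:
LF_J = 36; LS_J = 36−2 = 34
LF_I = LS_J = 34; LS_I = 34−14 = 20
LF_H = LS_J = 34; LS_H = 34−7 = 27
LF_G = LS_I = 20; LS_G = 20−13 = 7
LF_F = LS_H = 27; LS_F = 27−2 = 25
LF_E = LS_J = 34; LS_E = 34−5 = 29
LF_D = LS_I = 20; LS_D = 20−7 = 13
LF_C = LS_F = 25; LS_C = 25−5 = 20
LF_B = min(LS_E=29, LS_F=25, LS_G=7) = 7; LS_B = 7−6 = 1
LF_A = min(LS_D=13, LS_E=29) = 13; LS_A = 13−13 = 0
Slack_F = LS_F − ES_F = 25 − 6 = 19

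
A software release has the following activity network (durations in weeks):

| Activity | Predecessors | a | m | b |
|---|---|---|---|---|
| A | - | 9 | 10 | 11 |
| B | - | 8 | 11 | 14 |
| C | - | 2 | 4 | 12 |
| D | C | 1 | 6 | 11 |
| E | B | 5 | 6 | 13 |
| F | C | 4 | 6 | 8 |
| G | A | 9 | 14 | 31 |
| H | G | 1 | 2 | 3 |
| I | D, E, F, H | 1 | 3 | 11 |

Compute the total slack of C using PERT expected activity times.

te_A = (9 + 4·10 + 11)/6 = 60/6 = 10
te_B = (8 + 4·11 + 14)/6 = 66/6 = 11
te_C = (2 + 4·4 + 12)/6 = 30/6 = 5
te_D = (1 + 4·6 + 11)/6 = 36/6 = 6
te_E = (5 + 4·6 + 13)/6 = 42/6 = 7
te_F = (4 + 4·6 + 8)/6 = 36/6 = 6
te_G = (9 + 4·14 + 31)/6 = 96/6 = 16
te_H = (1 + 4·2 + 3)/6 = 12/6 = 2
te_I = (1 + 4·3 + 11)/6 = 24/6 = 4

Forward pass:
ES_A = 0; EF_A = 10
ES_B = 0; EF_B = 11
ES_C = 0; EF_C = 5
ES_D = 5; EF_D = 5+6 = 11
ES_E = 11; EF_E = 11+7 = 18
ES_F = 5; EF_F = 5+6 = 11
ES_G = 10; EF_G = 10+16 = 26
ES_H = 26; EF_H = 26+2 = 28
ES_I = max(EF_D=11, EF_E=18, EF_F=11, EF_H=28) = 28; EF_I = 28+4 = 32
Expected project duration μ = 32 weeks. Critical path: A → G → H → I.

Backward pass:
LF_I = 32; LS_I = 32−4 = 28
LF_H = LS_I = 28; LS_H = 28−2 = 26
LF_G = LS_H = 26; LS_G = 26−16 = 10
LF_F = LS_I = 28; LS_F = 28−6 = 22
LF_E = LS_I = 28; LS_E = 28−7 = 21
LF_D = LS_I = 28; LS_D = 28−6 = 22
LF_C = min(LS_D=22, LS_F=22) = 22; LS_C = 22−5 = 17
LF_B = LS_E = 21; LS_B = 21−11 = 10
LF_A = LS_G = 10; LS_A = 10−10 = 0
Slack_C = LS_C − ES_C = 17 − 0 = 17

17 weeks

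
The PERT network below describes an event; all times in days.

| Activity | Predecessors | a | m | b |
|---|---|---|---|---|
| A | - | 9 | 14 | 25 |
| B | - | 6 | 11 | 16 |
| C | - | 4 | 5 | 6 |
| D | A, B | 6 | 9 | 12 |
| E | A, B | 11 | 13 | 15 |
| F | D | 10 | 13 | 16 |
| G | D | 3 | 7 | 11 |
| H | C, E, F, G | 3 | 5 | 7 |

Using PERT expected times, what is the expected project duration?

te_A = (9 + 4·14 + 25)/6 = 90/6 = 15
te_B = (6 + 4·11 + 16)/6 = 66/6 = 11
te_C = (4 + 4·5 + 6)/6 = 30/6 = 5
te_D = (6 + 4·9 + 12)/6 = 54/6 = 9
te_E = (11 + 4·13 + 15)/6 = 78/6 = 13
te_F = (10 + 4·13 + 16)/6 = 78/6 = 13
te_G = (3 + 4·7 + 11)/6 = 42/6 = 7
te_H = (3 + 4·5 + 7)/6 = 30/6 = 5

Forward pass:
ES_A = 0; EF_A = 15
ES_B = 0; EF_B = 11
ES_C = 0; EF_C = 5
ES_D = max(EF_A=15, EF_B=11) = 15; EF_D = 15+9 = 24
ES_E = max(EF_A=15, EF_B=11) = 15; EF_E = 15+13 = 28
ES_F = 24; EF_F = 24+13 = 37
ES_G = 24; EF_G = 24+7 = 31
ES_H = max(EF_C=5, EF_E=28, EF_F=37, EF_G=31) = 37; EF_H = 37+5 = 42
Expected project duration μ = 42 days. Critical path: A → D → F → H.

42 days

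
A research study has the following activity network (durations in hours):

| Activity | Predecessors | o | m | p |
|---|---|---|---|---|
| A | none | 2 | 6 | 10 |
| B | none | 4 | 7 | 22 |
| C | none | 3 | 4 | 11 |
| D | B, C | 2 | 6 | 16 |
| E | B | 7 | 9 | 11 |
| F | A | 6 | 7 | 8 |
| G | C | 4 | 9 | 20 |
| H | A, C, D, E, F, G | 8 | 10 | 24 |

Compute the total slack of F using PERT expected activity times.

5 hours

te_A = (2 + 4·6 + 10)/6 = 36/6 = 6
te_B = (4 + 4·7 + 22)/6 = 54/6 = 9
te_C = (3 + 4·4 + 11)/6 = 30/6 = 5
te_D = (2 + 4·6 + 16)/6 = 42/6 = 7
te_E = (7 + 4·9 + 11)/6 = 54/6 = 9
te_F = (6 + 4·7 + 8)/6 = 42/6 = 7
te_G = (4 + 4·9 + 20)/6 = 60/6 = 10
te_H = (8 + 4·10 + 24)/6 = 72/6 = 12

Forward pass:
ES_A = 0; EF_A = 6
ES_B = 0; EF_B = 9
ES_C = 0; EF_C = 5
ES_D = max(EF_B=9, EF_C=5) = 9; EF_D = 9+7 = 16
ES_E = 9; EF_E = 9+9 = 18
ES_F = 6; EF_F = 6+7 = 13
ES_G = 5; EF_G = 5+10 = 15
ES_H = max(EF_A=6, EF_C=5, EF_D=16, EF_E=18, EF_F=13, EF_G=15) = 18; EF_H = 18+12 = 30
Expected project duration μ = 30 hours. Critical path: B → E → H.

Backward pass:
LF_H = 30; LS_H = 30−12 = 18
LF_G = LS_H = 18; LS_G = 18−10 = 8
LF_F = LS_H = 18; LS_F = 18−7 = 11
LF_E = LS_H = 18; LS_E = 18−9 = 9
LF_D = LS_H = 18; LS_D = 18−7 = 11
LF_C = min(LS_D=11, LS_G=8, LS_H=18) = 8; LS_C = 8−5 = 3
LF_B = min(LS_D=11, LS_E=9) = 9; LS_B = 9−9 = 0
LF_A = min(LS_F=11, LS_H=18) = 11; LS_A = 11−6 = 5
Slack_F = LS_F − ES_F = 11 − 6 = 5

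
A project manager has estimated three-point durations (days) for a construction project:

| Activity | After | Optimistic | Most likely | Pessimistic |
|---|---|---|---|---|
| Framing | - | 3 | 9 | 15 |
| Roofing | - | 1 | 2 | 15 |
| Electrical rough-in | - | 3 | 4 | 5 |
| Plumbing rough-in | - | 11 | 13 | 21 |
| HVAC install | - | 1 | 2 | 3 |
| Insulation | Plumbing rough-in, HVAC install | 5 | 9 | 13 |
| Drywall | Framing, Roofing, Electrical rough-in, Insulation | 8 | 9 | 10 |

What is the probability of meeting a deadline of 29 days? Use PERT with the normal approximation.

0.082

te_Framing = (3 + 4·9 + 15)/6 = 54/6 = 9; σ²_Framing = ((15−3)/6)² = 4.000
te_Roofing = (1 + 4·2 + 15)/6 = 24/6 = 4; σ²_Roofing = ((15−1)/6)² = 5.444
te_Electrical rough-in = (3 + 4·4 + 5)/6 = 24/6 = 4; σ²_Electrical rough-in = ((5−3)/6)² = 0.111
te_Plumbing rough-in = (11 + 4·13 + 21)/6 = 84/6 = 14; σ²_Plumbing rough-in = ((21−11)/6)² = 2.778
te_HVAC install = (1 + 4·2 + 3)/6 = 12/6 = 2; σ²_HVAC install = ((3−1)/6)² = 0.111
te_Insulation = (5 + 4·9 + 13)/6 = 54/6 = 9; σ²_Insulation = ((13−5)/6)² = 1.778
te_Drywall = (8 + 4·9 + 10)/6 = 54/6 = 9; σ²_Drywall = ((10−8)/6)² = 0.111

Forward pass:
ES_Framing = 0; EF_Framing = 9
ES_Roofing = 0; EF_Roofing = 4
ES_Electrical rough-in = 0; EF_Electrical rough-in = 4
ES_Plumbing rough-in = 0; EF_Plumbing rough-in = 14
ES_HVAC install = 0; EF_HVAC install = 2
ES_Insulation = max(EF_Plumbing rough-in=14, EF_HVAC install=2) = 14; EF_Insulation = 14+9 = 23
ES_Drywall = max(EF_Framing=9, EF_Roofing=4, EF_Electrical rough-in=4, EF_Insulation=23) = 23; EF_Drywall = 23+9 = 32
Expected project duration μ = 32 days. Critical path: Plumbing rough-in → Insulation → Drywall.

Variance along critical path = 2.778 + 1.778 + 0.111 = 4.667; σ = √4.667 = 2.160 days.
Z = (29 − 32) / 2.160 = -1.389
P(T ≤ 29) = Φ(-1.389) ≈ 0.082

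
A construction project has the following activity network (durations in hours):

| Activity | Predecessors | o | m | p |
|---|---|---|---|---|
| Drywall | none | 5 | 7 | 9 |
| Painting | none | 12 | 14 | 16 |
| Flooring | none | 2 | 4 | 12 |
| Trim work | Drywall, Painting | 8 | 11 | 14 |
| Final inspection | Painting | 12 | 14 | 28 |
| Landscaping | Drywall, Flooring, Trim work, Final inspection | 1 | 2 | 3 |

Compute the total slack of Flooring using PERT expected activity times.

te_Drywall = (5 + 4·7 + 9)/6 = 42/6 = 7
te_Painting = (12 + 4·14 + 16)/6 = 84/6 = 14
te_Flooring = (2 + 4·4 + 12)/6 = 30/6 = 5
te_Trim work = (8 + 4·11 + 14)/6 = 66/6 = 11
te_Final inspection = (12 + 4·14 + 28)/6 = 96/6 = 16
te_Landscaping = (1 + 4·2 + 3)/6 = 12/6 = 2

Forward pass:
ES_Drywall = 0; EF_Drywall = 7
ES_Painting = 0; EF_Painting = 14
ES_Flooring = 0; EF_Flooring = 5
ES_Trim work = max(EF_Drywall=7, EF_Painting=14) = 14; EF_Trim work = 14+11 = 25
ES_Final inspection = 14; EF_Final inspection = 14+16 = 30
ES_Landscaping = max(EF_Drywall=7, EF_Flooring=5, EF_Trim work=25, EF_Final inspection=30) = 30; EF_Landscaping = 30+2 = 32
Expected project duration μ = 32 hours. Critical path: Painting → Final inspection → Landscaping.

Backward pass:
LF_Landscaping = 32; LS_Landscaping = 32−2 = 30
LF_Final inspection = LS_Landscaping = 30; LS_Final inspection = 30−16 = 14
LF_Trim work = LS_Landscaping = 30; LS_Trim work = 30−11 = 19
LF_Flooring = LS_Landscaping = 30; LS_Flooring = 30−5 = 25
LF_Painting = min(LS_Trim work=19, LS_Final inspection=14) = 14; LS_Painting = 14−14 = 0
LF_Drywall = min(LS_Trim work=19, LS_Landscaping=30) = 19; LS_Drywall = 19−7 = 12
Slack_Flooring = LS_Flooring − ES_Flooring = 25 − 0 = 25

25 hours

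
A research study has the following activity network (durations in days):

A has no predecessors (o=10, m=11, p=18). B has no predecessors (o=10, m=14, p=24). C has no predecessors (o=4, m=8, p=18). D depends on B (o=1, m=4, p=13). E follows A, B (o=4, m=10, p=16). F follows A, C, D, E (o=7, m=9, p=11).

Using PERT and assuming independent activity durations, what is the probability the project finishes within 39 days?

te_A = (10 + 4·11 + 18)/6 = 72/6 = 12; σ²_A = ((18−10)/6)² = 1.778
te_B = (10 + 4·14 + 24)/6 = 90/6 = 15; σ²_B = ((24−10)/6)² = 5.444
te_C = (4 + 4·8 + 18)/6 = 54/6 = 9; σ²_C = ((18−4)/6)² = 5.444
te_D = (1 + 4·4 + 13)/6 = 30/6 = 5; σ²_D = ((13−1)/6)² = 4.000
te_E = (4 + 4·10 + 16)/6 = 60/6 = 10; σ²_E = ((16−4)/6)² = 4.000
te_F = (7 + 4·9 + 11)/6 = 54/6 = 9; σ²_F = ((11−7)/6)² = 0.444

Forward pass:
ES_A = 0; EF_A = 12
ES_B = 0; EF_B = 15
ES_C = 0; EF_C = 9
ES_D = 15; EF_D = 15+5 = 20
ES_E = max(EF_A=12, EF_B=15) = 15; EF_E = 15+10 = 25
ES_F = max(EF_A=12, EF_C=9, EF_D=20, EF_E=25) = 25; EF_F = 25+9 = 34
Expected project duration μ = 34 days. Critical path: B → E → F.

Variance along critical path = 5.444 + 4.000 + 0.444 = 9.889; σ = √9.889 = 3.145 days.
Z = (39 − 34) / 3.145 = 1.590
P(T ≤ 39) = Φ(1.590) ≈ 0.944

0.944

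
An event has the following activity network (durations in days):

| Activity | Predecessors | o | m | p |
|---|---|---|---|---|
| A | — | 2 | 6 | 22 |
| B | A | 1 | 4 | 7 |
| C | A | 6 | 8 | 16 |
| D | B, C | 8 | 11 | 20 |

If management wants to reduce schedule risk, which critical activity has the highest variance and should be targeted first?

A

te_A = (2 + 4·6 + 22)/6 = 48/6 = 8; σ²_A = ((22−2)/6)² = 11.111
te_B = (1 + 4·4 + 7)/6 = 24/6 = 4; σ²_B = ((7−1)/6)² = 1.000
te_C = (6 + 4·8 + 16)/6 = 54/6 = 9; σ²_C = ((16−6)/6)² = 2.778
te_D = (8 + 4·11 + 20)/6 = 72/6 = 12; σ²_D = ((20−8)/6)² = 4.000

Forward pass:
ES_A = 0; EF_A = 8
ES_B = 8; EF_B = 8+4 = 12
ES_C = 8; EF_C = 8+9 = 17
ES_D = max(EF_B=12, EF_C=17) = 17; EF_D = 17+12 = 29
Expected project duration μ = 29 days. Critical path: A → C → D.

Variances on critical path: σ²_A=11.111, σ²_C=2.778, σ²_D=4.000.
Largest is σ²_A = 11.111.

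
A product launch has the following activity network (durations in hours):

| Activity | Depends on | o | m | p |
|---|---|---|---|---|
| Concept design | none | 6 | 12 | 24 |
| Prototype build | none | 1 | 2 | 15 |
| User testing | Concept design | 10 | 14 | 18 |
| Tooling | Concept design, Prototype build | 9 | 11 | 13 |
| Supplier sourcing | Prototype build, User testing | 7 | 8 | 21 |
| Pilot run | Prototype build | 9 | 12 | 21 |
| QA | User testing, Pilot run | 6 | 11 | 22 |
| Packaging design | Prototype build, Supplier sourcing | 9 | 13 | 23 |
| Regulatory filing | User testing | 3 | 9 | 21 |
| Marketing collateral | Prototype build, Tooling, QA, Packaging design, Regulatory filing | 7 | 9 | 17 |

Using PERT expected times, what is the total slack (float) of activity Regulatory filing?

14 hours

te_Concept design = (6 + 4·12 + 24)/6 = 78/6 = 13
te_Prototype build = (1 + 4·2 + 15)/6 = 24/6 = 4
te_User testing = (10 + 4·14 + 18)/6 = 84/6 = 14
te_Tooling = (9 + 4·11 + 13)/6 = 66/6 = 11
te_Supplier sourcing = (7 + 4·8 + 21)/6 = 60/6 = 10
te_Pilot run = (9 + 4·12 + 21)/6 = 78/6 = 13
te_QA = (6 + 4·11 + 22)/6 = 72/6 = 12
te_Packaging design = (9 + 4·13 + 23)/6 = 84/6 = 14
te_Regulatory filing = (3 + 4·9 + 21)/6 = 60/6 = 10
te_Marketing collateral = (7 + 4·9 + 17)/6 = 60/6 = 10

Forward pass:
ES_Concept design = 0; EF_Concept design = 13
ES_Prototype build = 0; EF_Prototype build = 4
ES_User testing = 13; EF_User testing = 13+14 = 27
ES_Tooling = max(EF_Concept design=13, EF_Prototype build=4) = 13; EF_Tooling = 13+11 = 24
ES_Supplier sourcing = max(EF_Prototype build=4, EF_User testing=27) = 27; EF_Supplier sourcing = 27+10 = 37
ES_Pilot run = 4; EF_Pilot run = 4+13 = 17
ES_QA = max(EF_User testing=27, EF_Pilot run=17) = 27; EF_QA = 27+12 = 39
ES_Packaging design = max(EF_Prototype build=4, EF_Supplier sourcing=37) = 37; EF_Packaging design = 37+14 = 51
ES_Regulatory filing = 27; EF_Regulatory filing = 27+10 = 37
ES_Marketing collateral = max(EF_Prototype build=4, EF_Tooling=24, EF_QA=39, EF_Packaging design=51, EF_Regulatory filing=37) = 51; EF_Marketing collateral = 51+10 = 61
Expected project duration μ = 61 hours. Critical path: Concept design → User testing → Supplier sourcing → Packaging design → Marketing collateral.

Backward pass:
LF_Marketing collateral = 61; LS_Marketing collateral = 61−10 = 51
LF_Regulatory filing = LS_Marketing collateral = 51; LS_Regulatory filing = 51−10 = 41
LF_Packaging design = LS_Marketing collateral = 51; LS_Packaging design = 51−14 = 37
LF_QA = LS_Marketing collateral = 51; LS_QA = 51−12 = 39
LF_Pilot run = LS_QA = 39; LS_Pilot run = 39−13 = 26
LF_Supplier sourcing = LS_Packaging design = 37; LS_Supplier sourcing = 37−10 = 27
LF_Tooling = LS_Marketing collateral = 51; LS_Tooling = 51−11 = 40
LF_User testing = min(LS_Supplier sourcing=27, LS_QA=39, LS_Regulatory filing=41) = 27; LS_User testing = 27−14 = 13
LF_Prototype build = min(LS_Tooling=40, LS_Supplier sourcing=27, LS_Pilot run=26, LS_Packaging design=37, LS_Marketing collateral=51) = 26; LS_Prototype build = 26−4 = 22
LF_Concept design = min(LS_User testing=13, LS_Tooling=40) = 13; LS_Concept design = 13−13 = 0
Slack_Regulatory filing = LS_Regulatory filing − ES_Regulatory filing = 41 − 27 = 14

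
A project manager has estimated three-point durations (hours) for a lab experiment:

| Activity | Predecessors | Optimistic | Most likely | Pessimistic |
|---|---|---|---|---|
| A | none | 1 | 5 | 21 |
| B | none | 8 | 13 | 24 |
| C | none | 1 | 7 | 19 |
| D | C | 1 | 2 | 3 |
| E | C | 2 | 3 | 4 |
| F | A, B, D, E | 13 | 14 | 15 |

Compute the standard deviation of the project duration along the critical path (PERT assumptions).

te_A = (1 + 4·5 + 21)/6 = 42/6 = 7; σ²_A = ((21−1)/6)² = 11.111
te_B = (8 + 4·13 + 24)/6 = 84/6 = 14; σ²_B = ((24−8)/6)² = 7.111
te_C = (1 + 4·7 + 19)/6 = 48/6 = 8; σ²_C = ((19−1)/6)² = 9.000
te_D = (1 + 4·2 + 3)/6 = 12/6 = 2; σ²_D = ((3−1)/6)² = 0.111
te_E = (2 + 4·3 + 4)/6 = 18/6 = 3; σ²_E = ((4−2)/6)² = 0.111
te_F = (13 + 4·14 + 15)/6 = 84/6 = 14; σ²_F = ((15−13)/6)² = 0.111

Forward pass:
ES_A = 0; EF_A = 7
ES_B = 0; EF_B = 14
ES_C = 0; EF_C = 8
ES_D = 8; EF_D = 8+2 = 10
ES_E = 8; EF_E = 8+3 = 11
ES_F = max(EF_A=7, EF_B=14, EF_D=10, EF_E=11) = 14; EF_F = 14+14 = 28
Expected project duration μ = 28 hours. Critical path: B → F.

Variance along critical path = 7.111 + 0.111 = 7.222
σ = √7.222 = 2.687 hours

2.69 hours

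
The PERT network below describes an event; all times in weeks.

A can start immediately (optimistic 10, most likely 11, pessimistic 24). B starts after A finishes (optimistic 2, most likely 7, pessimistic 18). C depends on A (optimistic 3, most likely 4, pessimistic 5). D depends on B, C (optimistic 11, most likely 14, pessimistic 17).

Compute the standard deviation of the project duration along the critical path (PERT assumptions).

te_A = (10 + 4·11 + 24)/6 = 78/6 = 13; σ²_A = ((24−10)/6)² = 5.444
te_B = (2 + 4·7 + 18)/6 = 48/6 = 8; σ²_B = ((18−2)/6)² = 7.111
te_C = (3 + 4·4 + 5)/6 = 24/6 = 4; σ²_C = ((5−3)/6)² = 0.111
te_D = (11 + 4·14 + 17)/6 = 84/6 = 14; σ²_D = ((17−11)/6)² = 1.000

Forward pass:
ES_A = 0; EF_A = 13
ES_B = 13; EF_B = 13+8 = 21
ES_C = 13; EF_C = 13+4 = 17
ES_D = max(EF_B=21, EF_C=17) = 21; EF_D = 21+14 = 35
Expected project duration μ = 35 weeks. Critical path: A → B → D.

Variance along critical path = 5.444 + 7.111 + 1.000 = 13.556
σ = √13.556 = 3.682 weeks

3.68 weeks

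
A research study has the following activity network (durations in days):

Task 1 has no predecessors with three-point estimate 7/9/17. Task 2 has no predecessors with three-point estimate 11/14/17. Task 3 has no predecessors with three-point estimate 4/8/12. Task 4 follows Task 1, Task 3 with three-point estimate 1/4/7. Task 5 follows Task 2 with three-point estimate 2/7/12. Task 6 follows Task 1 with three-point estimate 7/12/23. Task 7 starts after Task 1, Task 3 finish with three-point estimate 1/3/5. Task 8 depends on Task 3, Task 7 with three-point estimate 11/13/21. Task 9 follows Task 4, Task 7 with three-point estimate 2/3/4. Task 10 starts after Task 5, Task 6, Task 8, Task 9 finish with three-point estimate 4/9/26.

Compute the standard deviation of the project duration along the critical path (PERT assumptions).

te_Task 1 = (7 + 4·9 + 17)/6 = 60/6 = 10; σ²_Task 1 = ((17−7)/6)² = 2.778
te_Task 2 = (11 + 4·14 + 17)/6 = 84/6 = 14; σ²_Task 2 = ((17−11)/6)² = 1.000
te_Task 3 = (4 + 4·8 + 12)/6 = 48/6 = 8; σ²_Task 3 = ((12−4)/6)² = 1.778
te_Task 4 = (1 + 4·4 + 7)/6 = 24/6 = 4; σ²_Task 4 = ((7−1)/6)² = 1.000
te_Task 5 = (2 + 4·7 + 12)/6 = 42/6 = 7; σ²_Task 5 = ((12−2)/6)² = 2.778
te_Task 6 = (7 + 4·12 + 23)/6 = 78/6 = 13; σ²_Task 6 = ((23−7)/6)² = 7.111
te_Task 7 = (1 + 4·3 + 5)/6 = 18/6 = 3; σ²_Task 7 = ((5−1)/6)² = 0.444
te_Task 8 = (11 + 4·13 + 21)/6 = 84/6 = 14; σ²_Task 8 = ((21−11)/6)² = 2.778
te_Task 9 = (2 + 4·3 + 4)/6 = 18/6 = 3; σ²_Task 9 = ((4−2)/6)² = 0.111
te_Task 10 = (4 + 4·9 + 26)/6 = 66/6 = 11; σ²_Task 10 = ((26−4)/6)² = 13.444

Forward pass:
ES_Task 1 = 0; EF_Task 1 = 10
ES_Task 2 = 0; EF_Task 2 = 14
ES_Task 3 = 0; EF_Task 3 = 8
ES_Task 4 = max(EF_Task 1=10, EF_Task 3=8) = 10; EF_Task 4 = 10+4 = 14
ES_Task 5 = 14; EF_Task 5 = 14+7 = 21
ES_Task 6 = 10; EF_Task 6 = 10+13 = 23
ES_Task 7 = max(EF_Task 1=10, EF_Task 3=8) = 10; EF_Task 7 = 10+3 = 13
ES_Task 8 = max(EF_Task 3=8, EF_Task 7=13) = 13; EF_Task 8 = 13+14 = 27
ES_Task 9 = max(EF_Task 4=14, EF_Task 7=13) = 14; EF_Task 9 = 14+3 = 17
ES_Task 10 = max(EF_Task 5=21, EF_Task 6=23, EF_Task 8=27, EF_Task 9=17) = 27; EF_Task 10 = 27+11 = 38
Expected project duration μ = 38 days. Critical path: Task 1 → Task 7 → Task 8 → Task 10.

Variance along critical path = 2.778 + 0.444 + 2.778 + 13.444 = 19.444
σ = √19.444 = 4.410 days

4.41 days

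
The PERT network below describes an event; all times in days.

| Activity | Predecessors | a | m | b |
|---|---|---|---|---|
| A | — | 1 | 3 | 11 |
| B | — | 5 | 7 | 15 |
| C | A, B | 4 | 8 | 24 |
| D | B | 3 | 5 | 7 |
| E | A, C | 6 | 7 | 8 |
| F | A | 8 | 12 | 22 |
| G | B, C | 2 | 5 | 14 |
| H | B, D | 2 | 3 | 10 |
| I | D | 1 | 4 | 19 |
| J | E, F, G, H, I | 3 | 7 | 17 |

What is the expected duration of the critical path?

33 days

te_A = (1 + 4·3 + 11)/6 = 24/6 = 4
te_B = (5 + 4·7 + 15)/6 = 48/6 = 8
te_C = (4 + 4·8 + 24)/6 = 60/6 = 10
te_D = (3 + 4·5 + 7)/6 = 30/6 = 5
te_E = (6 + 4·7 + 8)/6 = 42/6 = 7
te_F = (8 + 4·12 + 22)/6 = 78/6 = 13
te_G = (2 + 4·5 + 14)/6 = 36/6 = 6
te_H = (2 + 4·3 + 10)/6 = 24/6 = 4
te_I = (1 + 4·4 + 19)/6 = 36/6 = 6
te_J = (3 + 4·7 + 17)/6 = 48/6 = 8

Forward pass:
ES_A = 0; EF_A = 4
ES_B = 0; EF_B = 8
ES_C = max(EF_A=4, EF_B=8) = 8; EF_C = 8+10 = 18
ES_D = 8; EF_D = 8+5 = 13
ES_E = max(EF_A=4, EF_C=18) = 18; EF_E = 18+7 = 25
ES_F = 4; EF_F = 4+13 = 17
ES_G = max(EF_B=8, EF_C=18) = 18; EF_G = 18+6 = 24
ES_H = max(EF_B=8, EF_D=13) = 13; EF_H = 13+4 = 17
ES_I = 13; EF_I = 13+6 = 19
ES_J = max(EF_E=25, EF_F=17, EF_G=24, EF_H=17, EF_I=19) = 25; EF_J = 25+8 = 33
Expected project duration μ = 33 days. Critical path: B → C → E → J.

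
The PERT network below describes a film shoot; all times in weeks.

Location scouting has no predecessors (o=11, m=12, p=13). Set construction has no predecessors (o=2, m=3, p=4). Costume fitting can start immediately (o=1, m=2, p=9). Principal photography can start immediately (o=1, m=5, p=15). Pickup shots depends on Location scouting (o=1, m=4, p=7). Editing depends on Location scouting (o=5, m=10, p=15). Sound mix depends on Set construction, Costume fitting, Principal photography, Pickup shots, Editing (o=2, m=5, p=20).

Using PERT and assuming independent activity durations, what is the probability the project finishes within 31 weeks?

0.719

te_Location scouting = (11 + 4·12 + 13)/6 = 72/6 = 12; σ²_Location scouting = ((13−11)/6)² = 0.111
te_Set construction = (2 + 4·3 + 4)/6 = 18/6 = 3; σ²_Set construction = ((4−2)/6)² = 0.111
te_Costume fitting = (1 + 4·2 + 9)/6 = 18/6 = 3; σ²_Costume fitting = ((9−1)/6)² = 1.778
te_Principal photography = (1 + 4·5 + 15)/6 = 36/6 = 6; σ²_Principal photography = ((15−1)/6)² = 5.444
te_Pickup shots = (1 + 4·4 + 7)/6 = 24/6 = 4; σ²_Pickup shots = ((7−1)/6)² = 1.000
te_Editing = (5 + 4·10 + 15)/6 = 60/6 = 10; σ²_Editing = ((15−5)/6)² = 2.778
te_Sound mix = (2 + 4·5 + 20)/6 = 42/6 = 7; σ²_Sound mix = ((20−2)/6)² = 9.000

Forward pass:
ES_Location scouting = 0; EF_Location scouting = 12
ES_Set construction = 0; EF_Set construction = 3
ES_Costume fitting = 0; EF_Costume fitting = 3
ES_Principal photography = 0; EF_Principal photography = 6
ES_Pickup shots = 12; EF_Pickup shots = 12+4 = 16
ES_Editing = 12; EF_Editing = 12+10 = 22
ES_Sound mix = max(EF_Set construction=3, EF_Costume fitting=3, EF_Principal photography=6, EF_Pickup shots=16, EF_Editing=22) = 22; EF_Sound mix = 22+7 = 29
Expected project duration μ = 29 weeks. Critical path: Location scouting → Editing → Sound mix.

Variance along critical path = 0.111 + 2.778 + 9.000 = 11.889; σ = √11.889 = 3.448 weeks.
Z = (31 − 29) / 3.448 = 0.580
P(T ≤ 31) = Φ(0.580) ≈ 0.719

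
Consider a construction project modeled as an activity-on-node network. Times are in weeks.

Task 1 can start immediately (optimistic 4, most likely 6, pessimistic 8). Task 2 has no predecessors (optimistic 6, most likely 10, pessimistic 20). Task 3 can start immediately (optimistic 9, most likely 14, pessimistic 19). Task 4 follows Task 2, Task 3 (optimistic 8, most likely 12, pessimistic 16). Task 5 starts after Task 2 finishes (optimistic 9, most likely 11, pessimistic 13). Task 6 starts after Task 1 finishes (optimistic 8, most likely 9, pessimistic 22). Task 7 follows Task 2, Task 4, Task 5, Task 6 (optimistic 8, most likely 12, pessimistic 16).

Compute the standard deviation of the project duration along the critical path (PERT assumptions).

2.52 weeks

te_Task 1 = (4 + 4·6 + 8)/6 = 36/6 = 6; σ²_Task 1 = ((8−4)/6)² = 0.444
te_Task 2 = (6 + 4·10 + 20)/6 = 66/6 = 11; σ²_Task 2 = ((20−6)/6)² = 5.444
te_Task 3 = (9 + 4·14 + 19)/6 = 84/6 = 14; σ²_Task 3 = ((19−9)/6)² = 2.778
te_Task 4 = (8 + 4·12 + 16)/6 = 72/6 = 12; σ²_Task 4 = ((16−8)/6)² = 1.778
te_Task 5 = (9 + 4·11 + 13)/6 = 66/6 = 11; σ²_Task 5 = ((13−9)/6)² = 0.444
te_Task 6 = (8 + 4·9 + 22)/6 = 66/6 = 11; σ²_Task 6 = ((22−8)/6)² = 5.444
te_Task 7 = (8 + 4·12 + 16)/6 = 72/6 = 12; σ²_Task 7 = ((16−8)/6)² = 1.778

Forward pass:
ES_Task 1 = 0; EF_Task 1 = 6
ES_Task 2 = 0; EF_Task 2 = 11
ES_Task 3 = 0; EF_Task 3 = 14
ES_Task 4 = max(EF_Task 2=11, EF_Task 3=14) = 14; EF_Task 4 = 14+12 = 26
ES_Task 5 = 11; EF_Task 5 = 11+11 = 22
ES_Task 6 = 6; EF_Task 6 = 6+11 = 17
ES_Task 7 = max(EF_Task 2=11, EF_Task 4=26, EF_Task 5=22, EF_Task 6=17) = 26; EF_Task 7 = 26+12 = 38
Expected project duration μ = 38 weeks. Critical path: Task 3 → Task 4 → Task 7.

Variance along critical path = 2.778 + 1.778 + 1.778 = 6.333
σ = √6.333 = 2.517 weeks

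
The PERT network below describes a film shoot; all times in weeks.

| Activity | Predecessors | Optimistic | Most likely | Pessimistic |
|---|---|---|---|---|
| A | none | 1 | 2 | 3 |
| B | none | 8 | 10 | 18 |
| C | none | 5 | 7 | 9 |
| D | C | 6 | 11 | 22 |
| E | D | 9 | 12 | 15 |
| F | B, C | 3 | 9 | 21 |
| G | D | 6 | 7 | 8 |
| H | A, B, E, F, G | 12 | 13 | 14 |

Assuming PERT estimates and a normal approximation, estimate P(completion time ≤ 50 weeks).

0.979

te_A = (1 + 4·2 + 3)/6 = 12/6 = 2; σ²_A = ((3−1)/6)² = 0.111
te_B = (8 + 4·10 + 18)/6 = 66/6 = 11; σ²_B = ((18−8)/6)² = 2.778
te_C = (5 + 4·7 + 9)/6 = 42/6 = 7; σ²_C = ((9−5)/6)² = 0.444
te_D = (6 + 4·11 + 22)/6 = 72/6 = 12; σ²_D = ((22−6)/6)² = 7.111
te_E = (9 + 4·12 + 15)/6 = 72/6 = 12; σ²_E = ((15−9)/6)² = 1.000
te_F = (3 + 4·9 + 21)/6 = 60/6 = 10; σ²_F = ((21−3)/6)² = 9.000
te_G = (6 + 4·7 + 8)/6 = 42/6 = 7; σ²_G = ((8−6)/6)² = 0.111
te_H = (12 + 4·13 + 14)/6 = 78/6 = 13; σ²_H = ((14−12)/6)² = 0.111

Forward pass:
ES_A = 0; EF_A = 2
ES_B = 0; EF_B = 11
ES_C = 0; EF_C = 7
ES_D = 7; EF_D = 7+12 = 19
ES_E = 19; EF_E = 19+12 = 31
ES_F = max(EF_B=11, EF_C=7) = 11; EF_F = 11+10 = 21
ES_G = 19; EF_G = 19+7 = 26
ES_H = max(EF_A=2, EF_B=11, EF_E=31, EF_F=21, EF_G=26) = 31; EF_H = 31+13 = 44
Expected project duration μ = 44 weeks. Critical path: C → D → E → H.

Variance along critical path = 0.444 + 7.111 + 1.000 + 0.111 = 8.667; σ = √8.667 = 2.944 weeks.
Z = (50 − 44) / 2.944 = 2.038
P(T ≤ 50) = Φ(2.038) ≈ 0.979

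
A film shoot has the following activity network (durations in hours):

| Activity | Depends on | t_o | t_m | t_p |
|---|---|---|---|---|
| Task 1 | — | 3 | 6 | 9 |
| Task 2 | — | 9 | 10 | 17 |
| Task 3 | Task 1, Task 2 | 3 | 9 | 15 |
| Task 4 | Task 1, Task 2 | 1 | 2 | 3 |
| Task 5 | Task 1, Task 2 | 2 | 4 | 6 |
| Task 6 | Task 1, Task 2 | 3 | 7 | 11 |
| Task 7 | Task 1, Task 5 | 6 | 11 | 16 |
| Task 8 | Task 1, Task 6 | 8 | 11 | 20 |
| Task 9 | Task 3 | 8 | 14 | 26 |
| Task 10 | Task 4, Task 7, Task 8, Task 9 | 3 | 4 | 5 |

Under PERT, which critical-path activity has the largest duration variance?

te_Task 1 = (3 + 4·6 + 9)/6 = 36/6 = 6; σ²_Task 1 = ((9−3)/6)² = 1.000
te_Task 2 = (9 + 4·10 + 17)/6 = 66/6 = 11; σ²_Task 2 = ((17−9)/6)² = 1.778
te_Task 3 = (3 + 4·9 + 15)/6 = 54/6 = 9; σ²_Task 3 = ((15−3)/6)² = 4.000
te_Task 4 = (1 + 4·2 + 3)/6 = 12/6 = 2; σ²_Task 4 = ((3−1)/6)² = 0.111
te_Task 5 = (2 + 4·4 + 6)/6 = 24/6 = 4; σ²_Task 5 = ((6−2)/6)² = 0.444
te_Task 6 = (3 + 4·7 + 11)/6 = 42/6 = 7; σ²_Task 6 = ((11−3)/6)² = 1.778
te_Task 7 = (6 + 4·11 + 16)/6 = 66/6 = 11; σ²_Task 7 = ((16−6)/6)² = 2.778
te_Task 8 = (8 + 4·11 + 20)/6 = 72/6 = 12; σ²_Task 8 = ((20−8)/6)² = 4.000
te_Task 9 = (8 + 4·14 + 26)/6 = 90/6 = 15; σ²_Task 9 = ((26−8)/6)² = 9.000
te_Task 10 = (3 + 4·4 + 5)/6 = 24/6 = 4; σ²_Task 10 = ((5−3)/6)² = 0.111

Forward pass:
ES_Task 1 = 0; EF_Task 1 = 6
ES_Task 2 = 0; EF_Task 2 = 11
ES_Task 3 = max(EF_Task 1=6, EF_Task 2=11) = 11; EF_Task 3 = 11+9 = 20
ES_Task 4 = max(EF_Task 1=6, EF_Task 2=11) = 11; EF_Task 4 = 11+2 = 13
ES_Task 5 = max(EF_Task 1=6, EF_Task 2=11) = 11; EF_Task 5 = 11+4 = 15
ES_Task 6 = max(EF_Task 1=6, EF_Task 2=11) = 11; EF_Task 6 = 11+7 = 18
ES_Task 7 = max(EF_Task 1=6, EF_Task 5=15) = 15; EF_Task 7 = 15+11 = 26
ES_Task 8 = max(EF_Task 1=6, EF_Task 6=18) = 18; EF_Task 8 = 18+12 = 30
ES_Task 9 = 20; EF_Task 9 = 20+15 = 35
ES_Task 10 = max(EF_Task 4=13, EF_Task 7=26, EF_Task 8=30, EF_Task 9=35) = 35; EF_Task 10 = 35+4 = 39
Expected project duration μ = 39 hours. Critical path: Task 2 → Task 3 → Task 9 → Task 10.

Variances on critical path: σ²_Task 2=1.778, σ²_Task 3=4.000, σ²_Task 9=9.000, σ²_Task 10=0.111.
Largest is σ²_Task 9 = 9.000.

Task 9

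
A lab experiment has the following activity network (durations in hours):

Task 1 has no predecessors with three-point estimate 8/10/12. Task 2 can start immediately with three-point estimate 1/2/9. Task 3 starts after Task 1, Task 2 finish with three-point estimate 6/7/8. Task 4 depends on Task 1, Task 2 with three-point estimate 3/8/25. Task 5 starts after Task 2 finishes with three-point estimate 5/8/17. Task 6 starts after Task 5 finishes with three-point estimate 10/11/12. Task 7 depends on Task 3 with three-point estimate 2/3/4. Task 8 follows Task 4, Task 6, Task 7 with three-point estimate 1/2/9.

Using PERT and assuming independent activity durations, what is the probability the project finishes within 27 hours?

te_Task 1 = (8 + 4·10 + 12)/6 = 60/6 = 10; σ²_Task 1 = ((12−8)/6)² = 0.444
te_Task 2 = (1 + 4·2 + 9)/6 = 18/6 = 3; σ²_Task 2 = ((9−1)/6)² = 1.778
te_Task 3 = (6 + 4·7 + 8)/6 = 42/6 = 7; σ²_Task 3 = ((8−6)/6)² = 0.111
te_Task 4 = (3 + 4·8 + 25)/6 = 60/6 = 10; σ²_Task 4 = ((25−3)/6)² = 13.444
te_Task 5 = (5 + 4·8 + 17)/6 = 54/6 = 9; σ²_Task 5 = ((17−5)/6)² = 4.000
te_Task 6 = (10 + 4·11 + 12)/6 = 66/6 = 11; σ²_Task 6 = ((12−10)/6)² = 0.111
te_Task 7 = (2 + 4·3 + 4)/6 = 18/6 = 3; σ²_Task 7 = ((4−2)/6)² = 0.111
te_Task 8 = (1 + 4·2 + 9)/6 = 18/6 = 3; σ²_Task 8 = ((9−1)/6)² = 1.778

Forward pass:
ES_Task 1 = 0; EF_Task 1 = 10
ES_Task 2 = 0; EF_Task 2 = 3
ES_Task 3 = max(EF_Task 1=10, EF_Task 2=3) = 10; EF_Task 3 = 10+7 = 17
ES_Task 4 = max(EF_Task 1=10, EF_Task 2=3) = 10; EF_Task 4 = 10+10 = 20
ES_Task 5 = 3; EF_Task 5 = 3+9 = 12
ES_Task 6 = 12; EF_Task 6 = 12+11 = 23
ES_Task 7 = 17; EF_Task 7 = 17+3 = 20
ES_Task 8 = max(EF_Task 4=20, EF_Task 6=23, EF_Task 7=20) = 23; EF_Task 8 = 23+3 = 26
Expected project duration μ = 26 hours. Critical path: Task 2 → Task 5 → Task 6 → Task 8.

Variance along critical path = 1.778 + 4.000 + 0.111 + 1.778 = 7.667; σ = √7.667 = 2.769 hours.
Z = (27 − 26) / 2.769 = 0.361
P(T ≤ 27) = Φ(0.361) ≈ 0.641

0.641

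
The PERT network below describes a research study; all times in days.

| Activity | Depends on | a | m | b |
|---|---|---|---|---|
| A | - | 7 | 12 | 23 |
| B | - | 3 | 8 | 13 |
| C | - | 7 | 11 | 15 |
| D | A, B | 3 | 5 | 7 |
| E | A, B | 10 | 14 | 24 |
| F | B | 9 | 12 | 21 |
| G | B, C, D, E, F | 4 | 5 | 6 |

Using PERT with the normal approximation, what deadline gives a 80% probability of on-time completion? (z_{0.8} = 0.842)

36.0 days

te_A = (7 + 4·12 + 23)/6 = 78/6 = 13; σ²_A = ((23−7)/6)² = 7.111
te_B = (3 + 4·8 + 13)/6 = 48/6 = 8; σ²_B = ((13−3)/6)² = 2.778
te_C = (7 + 4·11 + 15)/6 = 66/6 = 11; σ²_C = ((15−7)/6)² = 1.778
te_D = (3 + 4·5 + 7)/6 = 30/6 = 5; σ²_D = ((7−3)/6)² = 0.444
te_E = (10 + 4·14 + 24)/6 = 90/6 = 15; σ²_E = ((24−10)/6)² = 5.444
te_F = (9 + 4·12 + 21)/6 = 78/6 = 13; σ²_F = ((21−9)/6)² = 4.000
te_G = (4 + 4·5 + 6)/6 = 30/6 = 5; σ²_G = ((6−4)/6)² = 0.111

Forward pass:
ES_A = 0; EF_A = 13
ES_B = 0; EF_B = 8
ES_C = 0; EF_C = 11
ES_D = max(EF_A=13, EF_B=8) = 13; EF_D = 13+5 = 18
ES_E = max(EF_A=13, EF_B=8) = 13; EF_E = 13+15 = 28
ES_F = 8; EF_F = 8+13 = 21
ES_G = max(EF_B=8, EF_C=11, EF_D=18, EF_E=28, EF_F=21) = 28; EF_G = 28+5 = 33
Expected project duration μ = 33 days. Critical path: A → E → G.

Variance along critical path = 7.111 + 5.444 + 0.111 = 12.667; σ = 3.559 days.
D = μ + z·σ = 33 + 0.842·3.559 = 36.0 days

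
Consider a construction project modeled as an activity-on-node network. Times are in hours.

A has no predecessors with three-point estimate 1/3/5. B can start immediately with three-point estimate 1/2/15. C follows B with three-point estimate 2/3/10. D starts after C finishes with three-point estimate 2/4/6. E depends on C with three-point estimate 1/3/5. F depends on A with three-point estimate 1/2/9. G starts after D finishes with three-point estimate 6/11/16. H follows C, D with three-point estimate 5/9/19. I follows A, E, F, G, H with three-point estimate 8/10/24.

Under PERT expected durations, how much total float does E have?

12 hours

te_A = (1 + 4·3 + 5)/6 = 18/6 = 3
te_B = (1 + 4·2 + 15)/6 = 24/6 = 4
te_C = (2 + 4·3 + 10)/6 = 24/6 = 4
te_D = (2 + 4·4 + 6)/6 = 24/6 = 4
te_E = (1 + 4·3 + 5)/6 = 18/6 = 3
te_F = (1 + 4·2 + 9)/6 = 18/6 = 3
te_G = (6 + 4·11 + 16)/6 = 66/6 = 11
te_H = (5 + 4·9 + 19)/6 = 60/6 = 10
te_I = (8 + 4·10 + 24)/6 = 72/6 = 12

Forward pass:
ES_A = 0; EF_A = 3
ES_B = 0; EF_B = 4
ES_C = 4; EF_C = 4+4 = 8
ES_D = 8; EF_D = 8+4 = 12
ES_E = 8; EF_E = 8+3 = 11
ES_F = 3; EF_F = 3+3 = 6
ES_G = 12; EF_G = 12+11 = 23
ES_H = max(EF_C=8, EF_D=12) = 12; EF_H = 12+10 = 22
ES_I = max(EF_A=3, EF_E=11, EF_F=6, EF_G=23, EF_H=22) = 23; EF_I = 23+12 = 35
Expected project duration μ = 35 hours. Critical path: B → C → D → G → I.

Backward pass:
LF_I = 35; LS_I = 35−12 = 23
LF_H = LS_I = 23; LS_H = 23−10 = 13
LF_G = LS_I = 23; LS_G = 23−11 = 12
LF_F = LS_I = 23; LS_F = 23−3 = 20
LF_E = LS_I = 23; LS_E = 23−3 = 20
LF_D = min(LS_G=12, LS_H=13) = 12; LS_D = 12−4 = 8
LF_C = min(LS_D=8, LS_E=20, LS_H=13) = 8; LS_C = 8−4 = 4
LF_B = LS_C = 4; LS_B = 4−4 = 0
LF_A = min(LS_F=20, LS_I=23) = 20; LS_A = 20−3 = 17
Slack_E = LS_E − ES_E = 20 − 8 = 12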